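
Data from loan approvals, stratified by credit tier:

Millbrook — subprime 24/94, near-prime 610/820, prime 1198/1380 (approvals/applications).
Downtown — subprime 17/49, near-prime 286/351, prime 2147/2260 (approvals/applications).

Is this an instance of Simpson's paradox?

Subprime: Millbrook 24/94 = 25.5%, Downtown 17/49 = 34.7% → Downtown
Near-prime: Millbrook 610/820 = 74.4%, Downtown 286/351 = 81.5% → Downtown
Prime: Millbrook 1198/1380 = 86.8%, Downtown 2147/2260 = 95.0% → Downtown
Overall: Millbrook 1832/2294 = 79.9%, Downtown 2450/2660 = 92.1% → Downtown
Downtown wins overall and in every credit group — no reversal.

No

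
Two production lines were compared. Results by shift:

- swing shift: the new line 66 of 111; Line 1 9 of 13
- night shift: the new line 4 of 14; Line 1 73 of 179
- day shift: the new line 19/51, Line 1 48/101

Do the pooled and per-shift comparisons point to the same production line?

Swing shift: the new line 66/111 = 59.5%, Line 1 9/13 = 69.2% → Line 1
Night shift: the new line 4/14 = 28.6%, Line 1 73/179 = 40.8% → Line 1
Day shift: the new line 19/51 = 37.3%, Line 1 48/101 = 47.5% → Line 1
Overall: the new line 89/176 = 50.6%, Line 1 130/293 = 44.4% → the new line
Line 1 wins each shift group but the new line wins overall — the comparison reverses. Line 1's units skew toward night shift, which has a lower base rate.

No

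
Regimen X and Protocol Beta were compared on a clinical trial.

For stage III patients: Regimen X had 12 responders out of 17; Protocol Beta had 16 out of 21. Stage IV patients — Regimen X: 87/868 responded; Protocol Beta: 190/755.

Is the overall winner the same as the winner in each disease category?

Yes

Stage III: Regimen X 12/17 = 70.6%, Protocol Beta 16/21 = 76.2% → Protocol Beta
Stage IV: Regimen X 87/868 = 10.0%, Protocol Beta 190/755 = 25.2% → Protocol Beta
Overall: Regimen X 99/885 = 11.2%, Protocol Beta 206/776 = 26.5% → Protocol Beta
Protocol Beta wins overall and in every disease group — no reversal.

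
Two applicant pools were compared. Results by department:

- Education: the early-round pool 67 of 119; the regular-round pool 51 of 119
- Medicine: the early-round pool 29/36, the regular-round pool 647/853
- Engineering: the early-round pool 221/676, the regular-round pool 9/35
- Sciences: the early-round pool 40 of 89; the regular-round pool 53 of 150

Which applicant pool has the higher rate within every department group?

the early-round pool

Education: the early-round pool 67/119 = 56.3%, the regular-round pool 51/119 = 42.9% → the early-round pool
Medicine: the early-round pool 29/36 = 80.6%, the regular-round pool 647/853 = 75.8% → the early-round pool
Engineering: the early-round pool 221/676 = 32.7%, the regular-round pool 9/35 = 25.7% → the early-round pool
Sciences: the early-round pool 40/89 = 44.9%, the regular-round pool 53/150 = 35.3% → the early-round pool
The early-round pool has the higher rate in all 4 groups.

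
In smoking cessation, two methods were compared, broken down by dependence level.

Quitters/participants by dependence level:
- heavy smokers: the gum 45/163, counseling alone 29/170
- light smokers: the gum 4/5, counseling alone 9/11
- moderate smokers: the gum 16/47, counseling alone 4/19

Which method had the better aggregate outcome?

Heavy smokers: the gum 45/163 = 27.6%, counseling alone 29/170 = 17.1% → the gum
Light smokers: the gum 4/5 = 80.0%, counseling alone 9/11 = 81.8% → counseling alone
Moderate smokers: the gum 16/47 = 34.0%, counseling alone 4/19 = 21.1% → the gum
Overall: the gum 65/215 = 30.2%, counseling alone 42/200 = 21.0% → the gum
(Neither sweeps every dependence group, but the gum has the higher pooled rate.)

the gum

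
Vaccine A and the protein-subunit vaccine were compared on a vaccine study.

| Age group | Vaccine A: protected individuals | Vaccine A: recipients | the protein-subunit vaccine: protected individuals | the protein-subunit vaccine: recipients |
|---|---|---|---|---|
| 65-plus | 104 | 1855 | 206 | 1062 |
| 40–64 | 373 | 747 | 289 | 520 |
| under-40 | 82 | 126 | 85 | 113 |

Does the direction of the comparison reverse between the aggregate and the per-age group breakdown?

No

65-plus: Vaccine A 104/1855 = 5.6%, the protein-subunit vaccine 206/1062 = 19.4% → the protein-subunit vaccine
40–64: Vaccine A 373/747 = 49.9%, the protein-subunit vaccine 289/520 = 55.6% → the protein-subunit vaccine
Under-40: Vaccine A 82/126 = 65.1%, the protein-subunit vaccine 85/113 = 75.2% → the protein-subunit vaccine
Overall: Vaccine A 559/2728 = 20.5%, the protein-subunit vaccine 580/1695 = 34.2% → the protein-subunit vaccine
The protein-subunit vaccine wins overall and in every age group — no reversal.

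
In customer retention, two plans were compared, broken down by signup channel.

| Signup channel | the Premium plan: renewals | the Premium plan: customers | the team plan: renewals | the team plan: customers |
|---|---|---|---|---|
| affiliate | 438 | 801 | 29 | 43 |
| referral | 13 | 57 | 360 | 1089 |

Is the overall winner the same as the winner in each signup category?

No

Affiliate: the Premium plan 438/801 = 54.7%, the team plan 29/43 = 67.4% → the team plan
Referral: the Premium plan 13/57 = 22.8%, the team plan 360/1089 = 33.1% → the team plan
Overall: the Premium plan 451/858 = 52.6%, the team plan 389/1132 = 34.4% → the Premium plan
The team plan wins each signup group but the Premium plan wins overall — the comparison reverses. The team plan's customers skew toward referral, which has a lower base rate.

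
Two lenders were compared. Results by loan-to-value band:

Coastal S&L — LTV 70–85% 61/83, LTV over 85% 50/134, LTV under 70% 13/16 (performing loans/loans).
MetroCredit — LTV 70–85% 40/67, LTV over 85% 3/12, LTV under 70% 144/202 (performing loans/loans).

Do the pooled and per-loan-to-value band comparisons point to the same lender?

LTV 70–85%: Coastal S&L 61/83 = 73.5%, MetroCredit 40/67 = 59.7% → Coastal S&L
LTV over 85%: Coastal S&L 50/134 = 37.3%, MetroCredit 3/12 = 25.0% → Coastal S&L
LTV under 70%: Coastal S&L 13/16 = 81.2%, MetroCredit 144/202 = 71.3% → Coastal S&L
Overall: Coastal S&L 124/233 = 53.2%, MetroCredit 187/281 = 66.5% → MetroCredit
Coastal S&L wins each loan-to-value group but MetroCredit wins overall — the comparison reverses. Coastal S&L's loans skew toward LTV over 85%, which has a lower base rate.

No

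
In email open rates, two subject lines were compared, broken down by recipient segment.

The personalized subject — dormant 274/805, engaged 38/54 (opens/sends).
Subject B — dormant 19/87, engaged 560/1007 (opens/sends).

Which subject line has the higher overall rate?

Dormant: the personalized subject 274/805 = 34.0%, Subject B 19/87 = 21.8% → the personalized subject
Engaged: the personalized subject 38/54 = 70.4%, Subject B 560/1007 = 55.6% → the personalized subject
Overall: the personalized subject 312/859 = 36.3%, Subject B 579/1094 = 52.9% → Subject B
(The personalized subject wins every recipient group but Subject B wins overall — the personalized subject's sends skew toward the low-rate dormant group.)

Subject B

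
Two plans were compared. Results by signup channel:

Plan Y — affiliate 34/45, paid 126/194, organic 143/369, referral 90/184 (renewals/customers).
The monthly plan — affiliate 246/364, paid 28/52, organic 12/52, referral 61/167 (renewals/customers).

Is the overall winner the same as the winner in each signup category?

No

Affiliate: Plan Y 34/45 = 75.6%, the monthly plan 246/364 = 67.6% → Plan Y
Paid: Plan Y 126/194 = 64.9%, the monthly plan 28/52 = 53.8% → Plan Y
Organic: Plan Y 143/369 = 38.8%, the monthly plan 12/52 = 23.1% → Plan Y
Referral: Plan Y 90/184 = 48.9%, the monthly plan 61/167 = 36.5% → Plan Y
Overall: Plan Y 393/792 = 49.6%, the monthly plan 347/635 = 54.6% → the monthly plan
Plan Y wins each signup group but the monthly plan wins overall — the comparison reverses. Plan Y's customers skew toward organic, which has a lower base rate.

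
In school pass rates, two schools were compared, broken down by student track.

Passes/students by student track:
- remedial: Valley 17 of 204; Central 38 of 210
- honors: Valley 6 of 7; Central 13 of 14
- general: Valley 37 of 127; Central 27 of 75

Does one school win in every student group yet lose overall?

Remedial: Valley 17/204 = 8.3%, Central 38/210 = 18.1% → Central
Honors: Valley 6/7 = 85.7%, Central 13/14 = 92.9% → Central
General: Valley 37/127 = 29.1%, Central 27/75 = 36.0% → Central
Overall: Valley 60/338 = 17.8%, Central 78/299 = 26.1% → Central
Central wins overall and in every student group — no reversal.

No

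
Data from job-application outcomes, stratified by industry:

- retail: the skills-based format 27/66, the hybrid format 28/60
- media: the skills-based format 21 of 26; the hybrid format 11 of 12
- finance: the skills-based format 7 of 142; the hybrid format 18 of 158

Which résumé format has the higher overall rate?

Retail: the skills-based format 27/66 = 40.9%, the hybrid format 28/60 = 46.7% → the hybrid format
Media: the skills-based format 21/26 = 80.8%, the hybrid format 11/12 = 91.7% → the hybrid format
Finance: the skills-based format 7/142 = 4.9%, the hybrid format 18/158 = 11.4% → the hybrid format
Overall: the skills-based format 55/234 = 23.5%, the hybrid format 57/230 = 24.8% → the hybrid format

the hybrid format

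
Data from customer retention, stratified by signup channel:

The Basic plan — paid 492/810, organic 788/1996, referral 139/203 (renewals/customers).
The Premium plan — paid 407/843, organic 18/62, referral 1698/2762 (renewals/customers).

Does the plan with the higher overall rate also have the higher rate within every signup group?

Paid: the Basic plan 492/810 = 60.7%, the Premium plan 407/843 = 48.3% → the Basic plan
Organic: the Basic plan 788/1996 = 39.5%, the Premium plan 18/62 = 29.0% → the Basic plan
Referral: the Basic plan 139/203 = 68.5%, the Premium plan 1698/2762 = 61.5% → the Basic plan
Overall: the Basic plan 1419/3009 = 47.2%, the Premium plan 2123/3667 = 57.9% → the Premium plan
The Basic plan wins each signup group but the Premium plan wins overall — the comparison reverses. The Basic plan's customers skew toward organic, which has a lower base rate.

No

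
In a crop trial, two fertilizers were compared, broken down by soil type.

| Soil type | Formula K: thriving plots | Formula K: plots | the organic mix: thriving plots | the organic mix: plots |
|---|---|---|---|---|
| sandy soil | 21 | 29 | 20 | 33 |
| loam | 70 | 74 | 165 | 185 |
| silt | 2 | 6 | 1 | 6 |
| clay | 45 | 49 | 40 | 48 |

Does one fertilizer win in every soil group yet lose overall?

Sandy soil: Formula K 21/29 = 72.4%, the organic mix 20/33 = 60.6% → Formula K
Loam: Formula K 70/74 = 94.6%, the organic mix 165/185 = 89.2% → Formula K
Silt: Formula K 2/6 = 33.3%, the organic mix 1/6 = 16.7% → Formula K
Clay: Formula K 45/49 = 91.8%, the organic mix 40/48 = 83.3% → Formula K
Overall: Formula K 138/158 = 87.3%, the organic mix 226/272 = 83.1% → Formula K
Formula K wins overall and in every soil group — no reversal.

No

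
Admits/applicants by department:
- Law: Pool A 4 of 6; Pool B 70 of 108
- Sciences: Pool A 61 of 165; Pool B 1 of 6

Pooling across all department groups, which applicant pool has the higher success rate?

Pool B

Law: Pool A 4/6 = 66.7%, Pool B 70/108 = 64.8% → Pool A
Sciences: Pool A 61/165 = 37.0%, Pool B 1/6 = 16.7% → Pool A
Overall: Pool A 65/171 = 38.0%, Pool B 71/114 = 62.3% → Pool B
(Pool A wins every department group but Pool B wins overall — Pool A's applicants skew toward the low-rate Sciences group.)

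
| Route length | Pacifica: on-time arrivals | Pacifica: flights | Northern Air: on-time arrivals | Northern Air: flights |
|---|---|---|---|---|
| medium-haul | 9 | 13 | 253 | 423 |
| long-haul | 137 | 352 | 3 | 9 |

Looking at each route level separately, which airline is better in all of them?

Pacifica

Medium-haul: Pacifica 9/13 = 69.2%, Northern Air 253/423 = 59.8% → Pacifica
Long-haul: Pacifica 137/352 = 38.9%, Northern Air 3/9 = 33.3% → Pacifica
Pacifica has the higher rate in both groups.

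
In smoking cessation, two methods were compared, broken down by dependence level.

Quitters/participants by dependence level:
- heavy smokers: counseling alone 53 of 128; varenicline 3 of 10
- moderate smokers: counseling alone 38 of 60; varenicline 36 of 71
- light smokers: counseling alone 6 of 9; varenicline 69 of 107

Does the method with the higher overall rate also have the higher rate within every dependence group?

Heavy smokers: counseling alone 53/128 = 41.4%, varenicline 3/10 = 30.0% → counseling alone
Moderate smokers: counseling alone 38/60 = 63.3%, varenicline 36/71 = 50.7% → counseling alone
Light smokers: counseling alone 6/9 = 66.7%, varenicline 69/107 = 64.5% → counseling alone
Overall: counseling alone 97/197 = 49.2%, varenicline 108/188 = 57.4% → varenicline
Counseling alone wins each dependence group but varenicline wins overall — the comparison reverses. Counseling alone's participants skew toward heavy smokers, which has a lower base rate.

No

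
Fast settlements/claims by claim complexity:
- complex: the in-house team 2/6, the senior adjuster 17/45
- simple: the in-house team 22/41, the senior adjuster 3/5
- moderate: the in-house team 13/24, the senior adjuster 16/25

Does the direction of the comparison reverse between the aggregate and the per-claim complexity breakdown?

Yes

Complex: the in-house team 2/6 = 33.3%, the senior adjuster 17/45 = 37.8% → the senior adjuster
Simple: the in-house team 22/41 = 53.7%, the senior adjuster 3/5 = 60.0% → the senior adjuster
Moderate: the in-house team 13/24 = 54.2%, the senior adjuster 16/25 = 64.0% → the senior adjuster
Overall: the in-house team 37/71 = 52.1%, the senior adjuster 36/75 = 48.0% → the in-house team
The senior adjuster wins each claim group but the in-house team wins overall — the comparison reverses. The senior adjuster's claims skew toward complex, which has a lower base rate.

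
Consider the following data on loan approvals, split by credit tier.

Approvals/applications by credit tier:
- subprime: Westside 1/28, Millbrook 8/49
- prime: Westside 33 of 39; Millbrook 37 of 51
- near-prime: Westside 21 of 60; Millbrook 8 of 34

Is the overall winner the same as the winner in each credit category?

No

Subprime: Westside 1/28 = 3.6%, Millbrook 8/49 = 16.3% → Millbrook
Prime: Westside 33/39 = 84.6%, Millbrook 37/51 = 72.5% → Westside
Near-prime: Westside 21/60 = 35.0%, Millbrook 8/34 = 23.5% → Westside
Overall: Westside 55/127 = 43.3%, Millbrook 53/134 = 39.6% → Westside
Neither sweeps: Westside wins 2 of 3 groups, Millbrook wins 1. Westside wins overall but not every group — no Simpson reversal.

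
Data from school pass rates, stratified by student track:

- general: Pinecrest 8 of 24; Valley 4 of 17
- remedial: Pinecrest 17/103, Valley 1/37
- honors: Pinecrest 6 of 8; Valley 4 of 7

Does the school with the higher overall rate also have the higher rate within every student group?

Yes

General: Pinecrest 8/24 = 33.3%, Valley 4/17 = 23.5% → Pinecrest
Remedial: Pinecrest 17/103 = 16.5%, Valley 1/37 = 2.7% → Pinecrest
Honors: Pinecrest 6/8 = 75.0%, Valley 4/7 = 57.1% → Pinecrest
Overall: Pinecrest 31/135 = 23.0%, Valley 9/61 = 14.8% → Pinecrest
Pinecrest wins overall and in every student group — no reversal.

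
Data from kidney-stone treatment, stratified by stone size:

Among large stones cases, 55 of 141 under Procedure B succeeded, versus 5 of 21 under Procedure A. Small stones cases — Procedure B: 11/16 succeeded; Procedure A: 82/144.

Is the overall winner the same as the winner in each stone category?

Large stones: Procedure B 55/141 = 39.0%, Procedure A 5/21 = 23.8% → Procedure B
Small stones: Procedure B 11/16 = 68.8%, Procedure A 82/144 = 56.9% → Procedure B
Overall: Procedure B 66/157 = 42.0%, Procedure A 87/165 = 52.7% → Procedure A
Procedure B wins each stone group but Procedure A wins overall — the comparison reverses. Procedure B's cases skew toward large stones, which has a lower base rate.

No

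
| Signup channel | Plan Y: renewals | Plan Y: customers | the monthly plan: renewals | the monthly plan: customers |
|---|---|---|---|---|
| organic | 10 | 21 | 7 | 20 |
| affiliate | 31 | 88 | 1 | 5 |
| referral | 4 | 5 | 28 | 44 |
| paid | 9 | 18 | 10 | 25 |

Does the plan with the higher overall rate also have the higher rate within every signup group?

No

Organic: Plan Y 10/21 = 47.6%, the monthly plan 7/20 = 35.0% → Plan Y
Affiliate: Plan Y 31/88 = 35.2%, the monthly plan 1/5 = 20.0% → Plan Y
Referral: Plan Y 4/5 = 80.0%, the monthly plan 28/44 = 63.6% → Plan Y
Paid: Plan Y 9/18 = 50.0%, the monthly plan 10/25 = 40.0% → Plan Y
Overall: Plan Y 54/132 = 40.9%, the monthly plan 46/94 = 48.9% → the monthly plan
Plan Y wins each signup group but the monthly plan wins overall — the comparison reverses. Plan Y's customers skew toward affiliate, which has a lower base rate.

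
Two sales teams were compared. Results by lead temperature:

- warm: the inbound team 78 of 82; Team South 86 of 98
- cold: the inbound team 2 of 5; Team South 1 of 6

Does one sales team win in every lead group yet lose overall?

Warm: the inbound team 78/82 = 95.1%, Team South 86/98 = 87.8% → the inbound team
Cold: the inbound team 2/5 = 40.0%, Team South 1/6 = 16.7% → the inbound team
Overall: the inbound team 80/87 = 92.0%, Team South 87/104 = 83.7% → the inbound team
The inbound team wins overall and in every lead group — no reversal.

No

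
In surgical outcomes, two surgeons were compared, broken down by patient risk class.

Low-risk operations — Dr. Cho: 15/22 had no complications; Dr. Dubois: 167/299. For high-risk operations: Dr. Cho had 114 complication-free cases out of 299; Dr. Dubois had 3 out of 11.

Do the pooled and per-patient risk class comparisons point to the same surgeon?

No

Low-risk: Dr. Cho 15/22 = 68.2%, Dr. Dubois 167/299 = 55.9% → Dr. Cho
High-risk: Dr. Cho 114/299 = 38.1%, Dr. Dubois 3/11 = 27.3% → Dr. Cho
Overall: Dr. Cho 129/321 = 40.2%, Dr. Dubois 170/310 = 54.8% → Dr. Dubois
Dr. Cho wins each patient risk group but Dr. Dubois wins overall — the comparison reverses. Dr. Cho's operations skew toward high-risk, which has a lower base rate.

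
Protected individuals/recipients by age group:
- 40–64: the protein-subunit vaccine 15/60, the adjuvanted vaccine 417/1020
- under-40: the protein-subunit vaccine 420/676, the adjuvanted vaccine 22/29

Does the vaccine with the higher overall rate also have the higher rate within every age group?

40–64: the protein-subunit vaccine 15/60 = 25.0%, the adjuvanted vaccine 417/1020 = 40.9% → the adjuvanted vaccine
Under-40: the protein-subunit vaccine 420/676 = 62.1%, the adjuvanted vaccine 22/29 = 75.9% → the adjuvanted vaccine
Overall: the protein-subunit vaccine 435/736 = 59.1%, the adjuvanted vaccine 439/1049 = 41.8% → the protein-subunit vaccine
The adjuvanted vaccine wins each age group but the protein-subunit vaccine wins overall — the comparison reverses. The adjuvanted vaccine's recipients skew toward 40–64, which has a lower base rate.

No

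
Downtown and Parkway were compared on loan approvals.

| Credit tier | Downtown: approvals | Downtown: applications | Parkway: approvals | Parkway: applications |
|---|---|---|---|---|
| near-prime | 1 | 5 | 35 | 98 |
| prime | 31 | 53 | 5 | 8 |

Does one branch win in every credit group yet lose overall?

Yes

Near-prime: Downtown 1/5 = 20.0%, Parkway 35/98 = 35.7% → Parkway
Prime: Downtown 31/53 = 58.5%, Parkway 5/8 = 62.5% → Parkway
Overall: Downtown 32/58 = 55.2%, Parkway 40/106 = 37.7% → Downtown
Parkway wins each credit group but Downtown wins overall — the comparison reverses. Parkway's applications skew toward near-prime, which has a lower base rate.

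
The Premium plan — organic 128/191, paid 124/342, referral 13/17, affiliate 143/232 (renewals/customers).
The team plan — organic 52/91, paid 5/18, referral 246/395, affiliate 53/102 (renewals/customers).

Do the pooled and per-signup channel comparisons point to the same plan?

No

Organic: the Premium plan 128/191 = 67.0%, the team plan 52/91 = 57.1% → the Premium plan
Paid: the Premium plan 124/342 = 36.3%, the team plan 5/18 = 27.8% → the Premium plan
Referral: the Premium plan 13/17 = 76.5%, the team plan 246/395 = 62.3% → the Premium plan
Affiliate: the Premium plan 143/232 = 61.6%, the team plan 53/102 = 52.0% → the Premium plan
Overall: the Premium plan 408/782 = 52.2%, the team plan 356/606 = 58.7% → the team plan
The Premium plan wins each signup group but the team plan wins overall — the comparison reverses. The Premium plan's customers skew toward paid, which has a lower base rate.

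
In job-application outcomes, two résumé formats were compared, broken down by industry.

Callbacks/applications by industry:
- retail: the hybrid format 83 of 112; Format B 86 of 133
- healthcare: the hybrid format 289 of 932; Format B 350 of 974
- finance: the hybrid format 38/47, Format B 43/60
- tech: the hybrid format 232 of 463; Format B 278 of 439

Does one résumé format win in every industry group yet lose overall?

No

Retail: the hybrid format 83/112 = 74.1%, Format B 86/133 = 64.7% → the hybrid format
Healthcare: the hybrid format 289/932 = 31.0%, Format B 350/974 = 35.9% → Format B
Finance: the hybrid format 38/47 = 80.9%, Format B 43/60 = 71.7% → the hybrid format
Tech: the hybrid format 232/463 = 50.1%, Format B 278/439 = 63.3% → Format B
Overall: the hybrid format 642/1554 = 41.3%, Format B 757/1606 = 47.1% → Format B
Neither sweeps: the hybrid format wins 2 of 4 groups, Format B wins 2. Format B wins overall but not every group — no Simpson reversal.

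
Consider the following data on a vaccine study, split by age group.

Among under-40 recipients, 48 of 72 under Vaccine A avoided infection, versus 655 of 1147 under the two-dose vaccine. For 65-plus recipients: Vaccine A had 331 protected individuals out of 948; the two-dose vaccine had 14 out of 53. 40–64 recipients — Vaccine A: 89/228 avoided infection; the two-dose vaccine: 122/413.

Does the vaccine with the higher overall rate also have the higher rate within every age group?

Under-40: Vaccine A 48/72 = 66.7%, the two-dose vaccine 655/1147 = 57.1% → Vaccine A
65-plus: Vaccine A 331/948 = 34.9%, the two-dose vaccine 14/53 = 26.4% → Vaccine A
40–64: Vaccine A 89/228 = 39.0%, the two-dose vaccine 122/413 = 29.5% → Vaccine A
Overall: Vaccine A 468/1248 = 37.5%, the two-dose vaccine 791/1613 = 49.0% → the two-dose vaccine
Vaccine A wins each age group but the two-dose vaccine wins overall — the comparison reverses. Vaccine A's recipients skew toward 65-plus, which has a lower base rate.

No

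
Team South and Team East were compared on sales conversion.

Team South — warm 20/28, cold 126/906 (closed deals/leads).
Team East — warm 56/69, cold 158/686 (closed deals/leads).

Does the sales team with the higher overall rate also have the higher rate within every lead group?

Yes

Warm: Team South 20/28 = 71.4%, Team East 56/69 = 81.2% → Team East
Cold: Team South 126/906 = 13.9%, Team East 158/686 = 23.0% → Team East
Overall: Team South 146/934 = 15.6%, Team East 214/755 = 28.3% → Team East
Team East wins overall and in every lead group — no reversal.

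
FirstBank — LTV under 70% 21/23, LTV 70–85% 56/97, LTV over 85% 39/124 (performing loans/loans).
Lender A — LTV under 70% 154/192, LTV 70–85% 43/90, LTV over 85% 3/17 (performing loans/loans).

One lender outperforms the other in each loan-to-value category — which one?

LTV under 70%: FirstBank 21/23 = 91.3%, Lender A 154/192 = 80.2% → FirstBank
LTV 70–85%: FirstBank 56/97 = 57.7%, Lender A 43/90 = 47.8% → FirstBank
LTV over 85%: FirstBank 39/124 = 31.5%, Lender A 3/17 = 17.6% → FirstBank
FirstBank has the higher rate in all 3 groups.

FirstBank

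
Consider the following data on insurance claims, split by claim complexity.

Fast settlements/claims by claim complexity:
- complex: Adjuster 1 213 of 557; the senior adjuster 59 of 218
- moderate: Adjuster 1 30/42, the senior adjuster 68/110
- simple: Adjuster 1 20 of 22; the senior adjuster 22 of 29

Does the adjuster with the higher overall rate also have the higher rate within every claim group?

Complex: Adjuster 1 213/557 = 38.2%, the senior adjuster 59/218 = 27.1% → Adjuster 1
Moderate: Adjuster 1 30/42 = 71.4%, the senior adjuster 68/110 = 61.8% → Adjuster 1
Simple: Adjuster 1 20/22 = 90.9%, the senior adjuster 22/29 = 75.9% → Adjuster 1
Overall: Adjuster 1 263/621 = 42.4%, the senior adjuster 149/357 = 41.7% → Adjuster 1
Adjuster 1 wins overall and in every claim group — no reversal.

Yes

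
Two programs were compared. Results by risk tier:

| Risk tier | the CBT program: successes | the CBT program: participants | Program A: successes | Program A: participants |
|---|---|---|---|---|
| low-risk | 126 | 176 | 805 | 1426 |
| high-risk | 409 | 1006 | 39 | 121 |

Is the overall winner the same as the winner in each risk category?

Low-risk: the CBT program 126/176 = 71.6%, Program A 805/1426 = 56.5% → the CBT program
High-risk: the CBT program 409/1006 = 40.7%, Program A 39/121 = 32.2% → the CBT program
Overall: the CBT program 535/1182 = 45.3%, Program A 844/1547 = 54.6% → Program A
The CBT program wins each risk group but Program A wins overall — the comparison reverses. The CBT program's participants skew toward high-risk, which has a lower base rate.

No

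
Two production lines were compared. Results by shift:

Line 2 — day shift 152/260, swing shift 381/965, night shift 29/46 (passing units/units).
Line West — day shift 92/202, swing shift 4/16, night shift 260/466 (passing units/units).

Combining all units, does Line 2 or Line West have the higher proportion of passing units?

Line West

Day shift: Line 2 152/260 = 58.5%, Line West 92/202 = 45.5% → Line 2
Swing shift: Line 2 381/965 = 39.5%, Line West 4/16 = 25.0% → Line 2
Night shift: Line 2 29/46 = 63.0%, Line West 260/466 = 55.8% → Line 2
Overall: Line 2 562/1271 = 44.2%, Line West 356/684 = 52.0% → Line West
(Line 2 wins every shift group but Line West wins overall — Line 2's units skew toward the low-rate swing shift group.)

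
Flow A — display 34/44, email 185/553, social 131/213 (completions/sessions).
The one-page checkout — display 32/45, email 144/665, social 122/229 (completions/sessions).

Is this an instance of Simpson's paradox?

No

Display: Flow A 34/44 = 77.3%, the one-page checkout 32/45 = 71.1% → Flow A
Email: Flow A 185/553 = 33.5%, the one-page checkout 144/665 = 21.7% → Flow A
Social: Flow A 131/213 = 61.5%, the one-page checkout 122/229 = 53.3% → Flow A
Overall: Flow A 350/810 = 43.2%, the one-page checkout 298/939 = 31.7% → Flow A
Flow A wins overall and in every traffic group — no reversal.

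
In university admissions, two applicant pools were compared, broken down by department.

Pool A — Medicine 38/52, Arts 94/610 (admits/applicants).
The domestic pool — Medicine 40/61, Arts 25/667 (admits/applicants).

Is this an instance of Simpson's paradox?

No

Medicine: Pool A 38/52 = 73.1%, the domestic pool 40/61 = 65.6% → Pool A
Arts: Pool A 94/610 = 15.4%, the domestic pool 25/667 = 3.7% → Pool A
Overall: Pool A 132/662 = 19.9%, the domestic pool 65/728 = 8.9% → Pool A
Pool A wins overall and in every department group — no reversal.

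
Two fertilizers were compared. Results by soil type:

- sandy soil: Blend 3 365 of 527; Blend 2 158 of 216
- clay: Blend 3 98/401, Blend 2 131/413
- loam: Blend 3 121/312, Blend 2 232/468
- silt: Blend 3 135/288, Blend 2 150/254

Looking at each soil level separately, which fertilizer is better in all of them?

Blend 2

Sandy soil: Blend 3 365/527 = 69.3%, Blend 2 158/216 = 73.1% → Blend 2
Clay: Blend 3 98/401 = 24.4%, Blend 2 131/413 = 31.7% → Blend 2
Loam: Blend 3 121/312 = 38.8%, Blend 2 232/468 = 49.6% → Blend 2
Silt: Blend 3 135/288 = 46.9%, Blend 2 150/254 = 59.1% → Blend 2
Blend 2 has the higher rate in all 4 groups.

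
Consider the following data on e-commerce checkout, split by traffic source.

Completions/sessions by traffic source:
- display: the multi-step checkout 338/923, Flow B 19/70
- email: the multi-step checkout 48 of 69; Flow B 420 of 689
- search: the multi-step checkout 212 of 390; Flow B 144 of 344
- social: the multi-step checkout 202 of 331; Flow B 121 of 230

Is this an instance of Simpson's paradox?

Display: the multi-step checkout 338/923 = 36.6%, Flow B 19/70 = 27.1% → the multi-step checkout
Email: the multi-step checkout 48/69 = 69.6%, Flow B 420/689 = 61.0% → the multi-step checkout
Search: the multi-step checkout 212/390 = 54.4%, Flow B 144/344 = 41.9% → the multi-step checkout
Social: the multi-step checkout 202/331 = 61.0%, Flow B 121/230 = 52.6% → the multi-step checkout
Overall: the multi-step checkout 800/1713 = 46.7%, Flow B 704/1333 = 52.8% → Flow B
The multi-step checkout wins each traffic group but Flow B wins overall — the comparison reverses. The multi-step checkout's sessions skew toward display, which has a lower base rate.

Yes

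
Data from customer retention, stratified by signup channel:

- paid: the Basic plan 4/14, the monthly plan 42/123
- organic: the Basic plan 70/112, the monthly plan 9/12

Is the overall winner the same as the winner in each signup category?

Paid: the Basic plan 4/14 = 28.6%, the monthly plan 42/123 = 34.1% → the monthly plan
Organic: the Basic plan 70/112 = 62.5%, the monthly plan 9/12 = 75.0% → the monthly plan
Overall: the Basic plan 74/126 = 58.7%, the monthly plan 51/135 = 37.8% → the Basic plan
The monthly plan wins each signup group but the Basic plan wins overall — the comparison reverses. The monthly plan's customers skew toward paid, which has a lower base rate.

No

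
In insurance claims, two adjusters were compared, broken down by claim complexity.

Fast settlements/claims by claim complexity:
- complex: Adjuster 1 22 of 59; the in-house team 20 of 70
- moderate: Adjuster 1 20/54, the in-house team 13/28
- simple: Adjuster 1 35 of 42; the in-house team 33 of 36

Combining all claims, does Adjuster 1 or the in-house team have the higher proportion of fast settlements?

Adjuster 1

Complex: Adjuster 1 22/59 = 37.3%, the in-house team 20/70 = 28.6% → Adjuster 1
Moderate: Adjuster 1 20/54 = 37.0%, the in-house team 13/28 = 46.4% → the in-house team
Simple: Adjuster 1 35/42 = 83.3%, the in-house team 33/36 = 91.7% → the in-house team
Overall: Adjuster 1 77/155 = 49.7%, the in-house team 66/134 = 49.3% → Adjuster 1
(Neither sweeps every claim group, but Adjuster 1 has the higher pooled rate.)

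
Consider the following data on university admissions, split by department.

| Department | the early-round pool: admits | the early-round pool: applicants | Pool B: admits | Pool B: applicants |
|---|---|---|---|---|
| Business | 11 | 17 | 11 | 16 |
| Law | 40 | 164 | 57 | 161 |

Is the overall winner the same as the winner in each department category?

Business: the early-round pool 11/17 = 64.7%, Pool B 11/16 = 68.8% → Pool B
Law: the early-round pool 40/164 = 24.4%, Pool B 57/161 = 35.4% → Pool B
Overall: the early-round pool 51/181 = 28.2%, Pool B 68/177 = 38.4% → Pool B
Pool B wins overall and in every department group — no reversal.

Yes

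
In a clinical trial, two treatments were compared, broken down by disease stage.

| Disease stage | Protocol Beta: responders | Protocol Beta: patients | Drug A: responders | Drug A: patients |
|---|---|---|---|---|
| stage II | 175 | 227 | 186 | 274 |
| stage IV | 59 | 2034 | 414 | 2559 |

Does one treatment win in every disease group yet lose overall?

Stage II: Protocol Beta 175/227 = 77.1%, Drug A 186/274 = 67.9% → Protocol Beta
Stage IV: Protocol Beta 59/2034 = 2.9%, Drug A 414/2559 = 16.2% → Drug A
Overall: Protocol Beta 234/2261 = 10.3%, Drug A 600/2833 = 21.2% → Drug A
Neither sweeps: Protocol Beta wins 1 of 2 groups, Drug A wins 1. Drug A wins overall but not every group — no Simpson reversal.

No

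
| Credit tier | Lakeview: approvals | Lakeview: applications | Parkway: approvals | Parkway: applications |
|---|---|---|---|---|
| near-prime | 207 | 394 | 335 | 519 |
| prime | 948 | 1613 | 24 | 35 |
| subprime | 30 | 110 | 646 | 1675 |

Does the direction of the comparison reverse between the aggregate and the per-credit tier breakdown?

Near-prime: Lakeview 207/394 = 52.5%, Parkway 335/519 = 64.5% → Parkway
Prime: Lakeview 948/1613 = 58.8%, Parkway 24/35 = 68.6% → Parkway
Subprime: Lakeview 30/110 = 27.3%, Parkway 646/1675 = 38.6% → Parkway
Overall: Lakeview 1185/2117 = 56.0%, Parkway 1005/2229 = 45.1% → Lakeview
Parkway wins each credit group but Lakeview wins overall — the comparison reverses. Parkway's applications skew toward subprime, which has a lower base rate.

Yes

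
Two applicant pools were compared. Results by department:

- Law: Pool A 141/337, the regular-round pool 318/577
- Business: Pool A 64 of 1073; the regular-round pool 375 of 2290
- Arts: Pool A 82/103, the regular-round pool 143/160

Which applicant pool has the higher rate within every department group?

the regular-round pool

Law: Pool A 141/337 = 41.8%, the regular-round pool 318/577 = 55.1% → the regular-round pool
Business: Pool A 64/1073 = 6.0%, the regular-round pool 375/2290 = 16.4% → the regular-round pool
Arts: Pool A 82/103 = 79.6%, the regular-round pool 143/160 = 89.4% → the regular-round pool
The regular-round pool has the higher rate in all 3 groups.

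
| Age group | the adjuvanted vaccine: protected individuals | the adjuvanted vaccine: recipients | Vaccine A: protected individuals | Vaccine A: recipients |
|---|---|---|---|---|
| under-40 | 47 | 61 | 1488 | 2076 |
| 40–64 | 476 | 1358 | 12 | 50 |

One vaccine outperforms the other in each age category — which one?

Under-40: the adjuvanted vaccine 47/61 = 77.0%, Vaccine A 1488/2076 = 71.7% → the adjuvanted vaccine
40–64: the adjuvanted vaccine 476/1358 = 35.1%, Vaccine A 12/50 = 24.0% → the adjuvanted vaccine
The adjuvanted vaccine has the higher rate in both groups.

the adjuvanted vaccine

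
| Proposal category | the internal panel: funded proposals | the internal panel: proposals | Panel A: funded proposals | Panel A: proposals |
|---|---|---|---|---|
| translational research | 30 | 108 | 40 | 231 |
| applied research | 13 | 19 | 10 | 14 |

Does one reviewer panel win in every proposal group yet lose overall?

Translational research: the internal panel 30/108 = 27.8%, Panel A 40/231 = 17.3% → the internal panel
Applied research: the internal panel 13/19 = 68.4%, Panel A 10/14 = 71.4% → Panel A
Overall: the internal panel 43/127 = 33.9%, Panel A 50/245 = 20.4% → the internal panel
Neither sweeps: the internal panel wins 1 of 2 groups, Panel A wins 1. The internal panel wins overall but not every group — no Simpson reversal.

No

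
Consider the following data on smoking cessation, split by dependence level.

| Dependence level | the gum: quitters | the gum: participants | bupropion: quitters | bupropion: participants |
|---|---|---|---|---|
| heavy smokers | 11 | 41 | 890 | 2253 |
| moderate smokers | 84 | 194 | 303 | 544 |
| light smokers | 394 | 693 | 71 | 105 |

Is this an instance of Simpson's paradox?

Yes

Heavy smokers: the gum 11/41 = 26.8%, bupropion 890/2253 = 39.5% → bupropion
Moderate smokers: the gum 84/194 = 43.3%, bupropion 303/544 = 55.7% → bupropion
Light smokers: the gum 394/693 = 56.9%, bupropion 71/105 = 67.6% → bupropion
Overall: the gum 489/928 = 52.7%, bupropion 1264/2902 = 43.6% → the gum
Bupropion wins each dependence group but the gum wins overall — the comparison reverses. Bupropion's participants skew toward heavy smokers, which has a lower base rate.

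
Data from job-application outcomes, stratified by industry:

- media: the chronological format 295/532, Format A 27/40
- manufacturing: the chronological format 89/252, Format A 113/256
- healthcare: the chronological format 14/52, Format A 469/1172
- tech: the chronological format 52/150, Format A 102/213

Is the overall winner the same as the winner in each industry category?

Media: the chronological format 295/532 = 55.5%, Format A 27/40 = 67.5% → Format A
Manufacturing: the chronological format 89/252 = 35.3%, Format A 113/256 = 44.1% → Format A
Healthcare: the chronological format 14/52 = 26.9%, Format A 469/1172 = 40.0% → Format A
Tech: the chronological format 52/150 = 34.7%, Format A 102/213 = 47.9% → Format A
Overall: the chronological format 450/986 = 45.6%, Format A 711/1681 = 42.3% → the chronological format
Format A wins each industry group but the chronological format wins overall — the comparison reverses. Format A's applications skew toward healthcare, which has a lower base rate.

No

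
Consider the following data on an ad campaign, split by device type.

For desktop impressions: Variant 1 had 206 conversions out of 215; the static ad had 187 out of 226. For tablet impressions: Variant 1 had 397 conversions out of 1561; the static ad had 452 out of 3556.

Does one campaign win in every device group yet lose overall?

No

Desktop: Variant 1 206/215 = 95.8%, the static ad 187/226 = 82.7% → Variant 1
Tablet: Variant 1 397/1561 = 25.4%, the static ad 452/3556 = 12.7% → Variant 1
Overall: Variant 1 603/1776 = 34.0%, the static ad 639/3782 = 16.9% → Variant 1
Variant 1 wins overall and in every device group — no reversal.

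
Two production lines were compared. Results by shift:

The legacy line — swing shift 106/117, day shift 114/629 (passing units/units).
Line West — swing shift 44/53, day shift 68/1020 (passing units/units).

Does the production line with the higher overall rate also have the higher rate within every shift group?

Yes

Swing shift: the legacy line 106/117 = 90.6%, Line West 44/53 = 83.0% → the legacy line
Day shift: the legacy line 114/629 = 18.1%, Line West 68/1020 = 6.7% → the legacy line
Overall: the legacy line 220/746 = 29.5%, Line West 112/1073 = 10.4% → the legacy line
The legacy line wins overall and in every shift group — no reversal.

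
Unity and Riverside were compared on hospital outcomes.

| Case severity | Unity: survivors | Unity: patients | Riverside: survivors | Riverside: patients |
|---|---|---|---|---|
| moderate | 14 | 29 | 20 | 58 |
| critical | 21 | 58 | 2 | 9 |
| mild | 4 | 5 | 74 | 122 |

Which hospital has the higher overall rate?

Moderate: Unity 14/29 = 48.3%, Riverside 20/58 = 34.5% → Unity
Critical: Unity 21/58 = 36.2%, Riverside 2/9 = 22.2% → Unity
Mild: Unity 4/5 = 80.0%, Riverside 74/122 = 60.7% → Unity
Overall: Unity 39/92 = 42.4%, Riverside 96/189 = 50.8% → Riverside
(Unity wins every case group but Riverside wins overall — Unity's patients skew toward the low-rate critical group.)

Riverside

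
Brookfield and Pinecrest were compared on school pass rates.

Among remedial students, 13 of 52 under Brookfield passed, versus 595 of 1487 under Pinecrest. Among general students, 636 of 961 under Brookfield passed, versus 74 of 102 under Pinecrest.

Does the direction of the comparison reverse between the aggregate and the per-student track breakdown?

Yes

Remedial: Brookfield 13/52 = 25.0%, Pinecrest 595/1487 = 40.0% → Pinecrest
General: Brookfield 636/961 = 66.2%, Pinecrest 74/102 = 72.5% → Pinecrest
Overall: Brookfield 649/1013 = 64.1%, Pinecrest 669/1589 = 42.1% → Brookfield
Pinecrest wins each student group but Brookfield wins overall — the comparison reverses. Pinecrest's students skew toward remedial, which has a lower base rate.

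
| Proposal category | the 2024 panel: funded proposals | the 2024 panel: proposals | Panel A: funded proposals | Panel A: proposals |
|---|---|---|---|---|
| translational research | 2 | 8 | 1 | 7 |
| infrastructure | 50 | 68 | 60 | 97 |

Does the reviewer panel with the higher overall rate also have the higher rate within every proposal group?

Yes

Translational research: the 2024 panel 2/8 = 25.0%, Panel A 1/7 = 14.3% → the 2024 panel
Infrastructure: the 2024 panel 50/68 = 73.5%, Panel A 60/97 = 61.9% → the 2024 panel
Overall: the 2024 panel 52/76 = 68.4%, Panel A 61/104 = 58.7% → the 2024 panel
The 2024 panel wins overall and in every proposal group — no reversal.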